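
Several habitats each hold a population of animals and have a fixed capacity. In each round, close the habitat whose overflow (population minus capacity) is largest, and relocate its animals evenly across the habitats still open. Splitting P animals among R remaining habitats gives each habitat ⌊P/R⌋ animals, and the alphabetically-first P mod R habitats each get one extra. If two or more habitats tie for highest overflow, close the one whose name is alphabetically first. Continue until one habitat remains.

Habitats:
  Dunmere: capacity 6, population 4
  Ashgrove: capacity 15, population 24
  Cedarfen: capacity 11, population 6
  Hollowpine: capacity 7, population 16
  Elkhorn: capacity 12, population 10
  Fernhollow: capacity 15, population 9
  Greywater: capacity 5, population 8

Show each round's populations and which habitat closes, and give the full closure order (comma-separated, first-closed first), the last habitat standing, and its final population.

Closure order: Ashgrove, Hollowpine, Greywater, Dunmere, Elkhorn, Cedarfen
Last habitat: Fernhollow with 77 animals

Round 1: Ashgrove=24 Cedarfen=6 Dunmere=4 Elkhorn=10 Fernhollow=9 Greywater=8 Hollowpine=16 → close Ashgrove (overflow 9)
  24÷6 = 4 each, +1 to first 0
Round 2: Cedarfen=10 Dunmere=8 Elkhorn=14 Fernhollow=13 Greywater=12 Hollowpine=20 → close Hollowpine (overflow 13)
  20÷5 = 4 each, +1 to first 0
Round 3: Cedarfen=14 Dunmere=12 Elkhorn=18 Fernhollow=17 Greywater=16 → close Greywater (overflow 11)
  16÷4 = 4 each, +1 to first 0
Round 4: Cedarfen=18 Dunmere=16 Elkhorn=22 Fernhollow=21 → close Dunmere (overflow 10)
  16÷3 = 5 each, +1 to first 1
Round 5: Cedarfen=24 Elkhorn=27 Fernhollow=26 → close Elkhorn (overflow 15)
  27÷2 = 13 each, +1 to first 1
Round 6: Cedarfen=38 Fernhollow=39 → close Cedarfen (overflow 27)
  38÷1 = 38 each, +1 to first 0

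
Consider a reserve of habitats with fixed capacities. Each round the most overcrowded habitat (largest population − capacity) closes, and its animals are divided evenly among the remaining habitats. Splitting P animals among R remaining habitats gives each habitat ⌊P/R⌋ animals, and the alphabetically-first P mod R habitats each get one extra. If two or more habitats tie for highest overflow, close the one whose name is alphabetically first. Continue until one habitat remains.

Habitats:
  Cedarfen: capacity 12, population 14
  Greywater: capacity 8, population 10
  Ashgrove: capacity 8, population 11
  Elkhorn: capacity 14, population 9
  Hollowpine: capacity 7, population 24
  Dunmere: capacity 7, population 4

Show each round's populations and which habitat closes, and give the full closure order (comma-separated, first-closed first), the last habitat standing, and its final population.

Round 1: Ashgrove=11 Cedarfen=14 Dunmere=4 Elkhorn=9 Greywater=10 Hollowpine=24 → close Hollowpine (overflow 17)
  24÷5 = 4 each, +1 to first 4
Round 2: Ashgrove=16 Cedarfen=19 Dunmere=9 Elkhorn=14 Greywater=14 → close Ashgrove (overflow 8)
  16÷4 = 4 each, +1 to first 0
Round 3: Cedarfen=23 Dunmere=13 Elkhorn=18 Greywater=18 → close Cedarfen (overflow 11)
  23÷3 = 7 each, +1 to first 2
Round 4: Dunmere=21 Elkhorn=26 Greywater=25 → close Greywater (overflow 17)
  25÷2 = 12 each, +1 to first 1
Round 5: Dunmere=34 Elkhorn=38 → close Dunmere (overflow 27)
  34÷1 = 34 each, +1 to first 0

Closure order: Hollowpine, Ashgrove, Cedarfen, Greywater, Dunmere
Last habitat: Elkhorn with 72 animals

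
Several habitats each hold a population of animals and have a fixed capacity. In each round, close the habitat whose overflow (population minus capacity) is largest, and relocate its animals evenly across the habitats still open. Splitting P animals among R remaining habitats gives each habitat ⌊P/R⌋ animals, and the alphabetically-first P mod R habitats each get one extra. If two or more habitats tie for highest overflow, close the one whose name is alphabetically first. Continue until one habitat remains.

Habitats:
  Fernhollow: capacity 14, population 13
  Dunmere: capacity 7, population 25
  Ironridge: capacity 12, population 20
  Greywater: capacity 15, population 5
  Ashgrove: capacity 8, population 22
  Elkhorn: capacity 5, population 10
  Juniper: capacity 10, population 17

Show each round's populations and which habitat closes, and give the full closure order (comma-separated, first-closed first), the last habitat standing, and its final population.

Closure order: Dunmere, Ashgrove, Ironridge, Elkhorn, Juniper, Fernhollow
Last habitat: Greywater with 112 animals

Round 1: Ashgrove=22 Dunmere=25 Elkhorn=10 Fernhollow=13 Greywater=5 Ironridge=20 Juniper=17 → close Dunmere (overflow 18)
  25÷6 = 4 each, +1 to first 1
Round 2: Ashgrove=27 Elkhorn=14 Fernhollow=17 Greywater=9 Ironridge=24 Juniper=21 → close Ashgrove (overflow 19)
  27÷5 = 5 each, +1 to first 2
Round 3: Elkhorn=20 Fernhollow=23 Greywater=14 Ironridge=29 Juniper=26 → close Ironridge (overflow 17)
  29÷4 = 7 each, +1 to first 1
Round 4: Elkhorn=28 Fernhollow=30 Greywater=21 Juniper=33 → close Elkhorn (overflow 23)
  28÷3 = 9 each, +1 to first 1
Round 5: Fernhollow=40 Greywater=30 Juniper=42 → close Juniper (overflow 32)
  42÷2 = 21 each, +1 to first 0
Round 6: Fernhollow=61 Greywater=51 → close Fernhollow (overflow 47)
  61÷1 = 61 each, +1 to first 0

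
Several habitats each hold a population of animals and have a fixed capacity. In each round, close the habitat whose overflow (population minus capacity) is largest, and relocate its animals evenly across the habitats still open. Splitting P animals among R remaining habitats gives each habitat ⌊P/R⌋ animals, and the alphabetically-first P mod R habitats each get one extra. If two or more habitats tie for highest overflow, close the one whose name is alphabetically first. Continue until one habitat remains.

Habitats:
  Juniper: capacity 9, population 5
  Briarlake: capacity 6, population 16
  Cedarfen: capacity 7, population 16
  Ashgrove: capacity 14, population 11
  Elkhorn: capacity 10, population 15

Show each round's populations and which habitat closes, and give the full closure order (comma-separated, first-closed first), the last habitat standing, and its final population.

Round 1: Ashgrove=11 Briarlake=16 Cedarfen=16 Elkhorn=15 Juniper=5 → close Briarlake (overflow 10)
  16÷4 = 4 each, +1 to first 0
Round 2: Ashgrove=15 Cedarfen=20 Elkhorn=19 Juniper=9 → close Cedarfen (overflow 13)
  20÷3 = 6 each, +1 to first 2
Round 3: Ashgrove=22 Elkhorn=26 Juniper=15 → close Elkhorn (overflow 16)
  26÷2 = 13 each, +1 to first 0
Round 4: Ashgrove=35 Juniper=28 → close Ashgrove (overflow 21)
  35÷1 = 35 each, +1 to first 0

Closure order: Briarlake, Cedarfen, Elkhorn, Ashgrove
Last habitat: Juniper with 63 animals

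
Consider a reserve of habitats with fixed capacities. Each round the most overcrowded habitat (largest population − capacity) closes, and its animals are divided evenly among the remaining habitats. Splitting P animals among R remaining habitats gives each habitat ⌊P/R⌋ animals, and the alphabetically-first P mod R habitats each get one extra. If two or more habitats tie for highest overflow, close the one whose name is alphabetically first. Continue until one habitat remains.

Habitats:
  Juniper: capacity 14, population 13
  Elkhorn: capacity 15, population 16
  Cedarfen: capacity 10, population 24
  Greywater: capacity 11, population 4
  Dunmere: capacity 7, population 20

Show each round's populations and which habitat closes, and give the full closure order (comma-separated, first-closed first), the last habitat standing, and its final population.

Closure order: Cedarfen, Dunmere, Elkhorn, Juniper
Last habitat: Greywater with 77 animals

Round 1: Cedarfen=24 Dunmere=20 Elkhorn=16 Greywater=4 Juniper=13 → close Cedarfen (overflow 14)
  24÷4 = 6 each, +1 to first 0
Round 2: Dunmere=26 Elkhorn=22 Greywater=10 Juniper=19 → close Dunmere (overflow 19)
  26÷3 = 8 each, +1 to first 2
Round 3: Elkhorn=31 Greywater=19 Juniper=27 → close Elkhorn (overflow 16)
  31÷2 = 15 each, +1 to first 1
Round 4: Greywater=35 Juniper=42 → close Juniper (overflow 28)
  42÷1 = 42 each, +1 to first 0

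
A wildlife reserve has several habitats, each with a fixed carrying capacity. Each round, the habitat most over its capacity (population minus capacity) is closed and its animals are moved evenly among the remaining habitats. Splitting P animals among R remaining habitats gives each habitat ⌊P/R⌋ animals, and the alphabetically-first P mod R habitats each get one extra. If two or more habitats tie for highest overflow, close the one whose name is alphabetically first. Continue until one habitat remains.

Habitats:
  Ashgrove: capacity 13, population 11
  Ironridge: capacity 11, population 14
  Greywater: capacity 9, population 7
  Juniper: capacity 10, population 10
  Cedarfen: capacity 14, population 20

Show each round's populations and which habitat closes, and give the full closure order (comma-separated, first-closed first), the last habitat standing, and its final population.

Closure order: Cedarfen, Ironridge, Juniper, Ashgrove
Last habitat: Greywater with 62 animals

Round 1: Ashgrove=11 Cedarfen=20 Greywater=7 Ironridge=14 Juniper=10 → close Cedarfen (overflow 6)
  20÷4 = 5 each, +1 to first 0
Round 2: Ashgrove=16 Greywater=12 Ironridge=19 Juniper=15 → close Ironridge (overflow 8)
  19÷3 = 6 each, +1 to first 1
Round 3: Ashgrove=23 Greywater=18 Juniper=21 → close Juniper (overflow 11)
  21÷2 = 10 each, +1 to first 1
Round 4: Ashgrove=34 Greywater=28 → close Ashgrove (overflow 21)
  34÷1 = 34 each, +1 to first 0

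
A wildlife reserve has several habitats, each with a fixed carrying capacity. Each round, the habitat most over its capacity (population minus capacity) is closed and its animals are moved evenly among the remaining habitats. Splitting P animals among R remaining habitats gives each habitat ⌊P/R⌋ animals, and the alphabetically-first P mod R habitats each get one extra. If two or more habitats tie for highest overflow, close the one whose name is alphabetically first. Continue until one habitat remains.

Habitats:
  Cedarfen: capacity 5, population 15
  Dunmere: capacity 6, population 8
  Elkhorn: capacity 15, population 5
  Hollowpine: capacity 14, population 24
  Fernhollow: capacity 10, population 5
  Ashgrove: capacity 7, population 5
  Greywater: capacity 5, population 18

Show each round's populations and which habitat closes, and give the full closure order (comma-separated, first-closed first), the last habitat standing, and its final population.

Round 1: Ashgrove=5 Cedarfen=15 Dunmere=8 Elkhorn=5 Fernhollow=5 Greywater=18 Hollowpine=24 → close Greywater (overflow 13)
  18÷6 = 3 each, +1 to first 0
Round 2: Ashgrove=8 Cedarfen=18 Dunmere=11 Elkhorn=8 Fernhollow=8 Hollowpine=27 → close Cedarfen (overflow 13)
  18÷5 = 3 each, +1 to first 3
Round 3: Ashgrove=12 Dunmere=15 Elkhorn=12 Fernhollow=11 Hollowpine=30 → close Hollowpine (overflow 16)
  30÷4 = 7 each, +1 to first 2
Round 4: Ashgrove=20 Dunmere=23 Elkhorn=19 Fernhollow=18 → close Dunmere (overflow 17)
  23÷3 = 7 each, +1 to first 2
Round 5: Ashgrove=28 Elkhorn=27 Fernhollow=25 → close Ashgrove (overflow 21)
  28÷2 = 14 each, +1 to first 0
Round 6: Elkhorn=41 Fernhollow=39 → close Fernhollow (overflow 29)
  39÷1 = 39 each, +1 to first 0

Closure order: Greywater, Cedarfen, Hollowpine, Dunmere, Ashgrove, Fernhollow
Last habitat: Elkhorn with 80 animals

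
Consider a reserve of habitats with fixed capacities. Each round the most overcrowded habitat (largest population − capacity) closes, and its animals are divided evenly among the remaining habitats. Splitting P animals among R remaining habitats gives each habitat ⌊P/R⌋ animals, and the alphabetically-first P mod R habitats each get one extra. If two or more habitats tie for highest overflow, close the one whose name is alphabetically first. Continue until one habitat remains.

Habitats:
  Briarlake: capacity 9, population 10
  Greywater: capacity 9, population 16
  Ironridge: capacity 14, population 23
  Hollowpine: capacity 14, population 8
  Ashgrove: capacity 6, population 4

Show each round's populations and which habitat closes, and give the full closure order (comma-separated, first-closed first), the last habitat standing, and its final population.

Round 1: Ashgrove=4 Briarlake=10 Greywater=16 Hollowpine=8 Ironridge=23 → close Ironridge (overflow 9)
  23÷4 = 5 each, +1 to first 3
Round 2: Ashgrove=10 Briarlake=16 Greywater=22 Hollowpine=13 → close Greywater (overflow 13)
  22÷3 = 7 each, +1 to first 1
Round 3: Ashgrove=18 Briarlake=23 Hollowpine=20 → close Briarlake (overflow 14)
  23÷2 = 11 each, +1 to first 1
Round 4: Ashgrove=30 Hollowpine=31 → close Ashgrove (overflow 24)
  30÷1 = 30 each, +1 to first 0

Closure order: Ironridge, Greywater, Briarlake, Ashgrove
Last habitat: Hollowpine with 61 animals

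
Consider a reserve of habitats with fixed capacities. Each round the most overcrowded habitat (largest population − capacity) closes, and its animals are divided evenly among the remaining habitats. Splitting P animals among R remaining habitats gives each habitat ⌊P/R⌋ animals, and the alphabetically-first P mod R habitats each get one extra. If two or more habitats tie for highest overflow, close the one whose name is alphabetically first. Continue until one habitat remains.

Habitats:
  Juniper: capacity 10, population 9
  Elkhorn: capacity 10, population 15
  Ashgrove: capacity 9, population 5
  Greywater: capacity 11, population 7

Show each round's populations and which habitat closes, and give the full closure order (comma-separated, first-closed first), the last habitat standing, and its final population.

Closure order: Elkhorn, Juniper, Ashgrove
Last habitat: Greywater with 36 animals

Round 1: Ashgrove=5 Elkhorn=15 Greywater=7 Juniper=9 → close Elkhorn (overflow 5)
  15÷3 = 5 each, +1 to first 0
Round 2: Ashgrove=10 Greywater=12 Juniper=14 → close Juniper (overflow 4)
  14÷2 = 7 each, +1 to first 0
Round 3: Ashgrove=17 Greywater=19 → close Ashgrove (overflow 8)
  17÷1 = 17 each, +1 to first 0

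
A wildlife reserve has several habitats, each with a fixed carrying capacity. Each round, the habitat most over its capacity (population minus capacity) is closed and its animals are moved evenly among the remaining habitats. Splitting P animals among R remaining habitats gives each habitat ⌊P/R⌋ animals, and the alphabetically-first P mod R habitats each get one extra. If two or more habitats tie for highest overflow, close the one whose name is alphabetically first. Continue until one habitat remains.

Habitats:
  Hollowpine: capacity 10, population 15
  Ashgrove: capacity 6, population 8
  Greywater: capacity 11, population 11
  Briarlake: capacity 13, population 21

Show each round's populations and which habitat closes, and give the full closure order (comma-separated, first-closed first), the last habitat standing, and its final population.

Closure order: Briarlake, Hollowpine, Ashgrove
Last habitat: Greywater with 55 animals

Round 1: Ashgrove=8 Briarlake=21 Greywater=11 Hollowpine=15 → close Briarlake (overflow 8)
  21÷3 = 7 each, +1 to first 0
Round 2: Ashgrove=15 Greywater=18 Hollowpine=22 → close Hollowpine (overflow 12)
  22÷2 = 11 each, +1 to first 0
Round 3: Ashgrove=26 Greywater=29 → close Ashgrove (overflow 20)
  26÷1 = 26 each, +1 to first 0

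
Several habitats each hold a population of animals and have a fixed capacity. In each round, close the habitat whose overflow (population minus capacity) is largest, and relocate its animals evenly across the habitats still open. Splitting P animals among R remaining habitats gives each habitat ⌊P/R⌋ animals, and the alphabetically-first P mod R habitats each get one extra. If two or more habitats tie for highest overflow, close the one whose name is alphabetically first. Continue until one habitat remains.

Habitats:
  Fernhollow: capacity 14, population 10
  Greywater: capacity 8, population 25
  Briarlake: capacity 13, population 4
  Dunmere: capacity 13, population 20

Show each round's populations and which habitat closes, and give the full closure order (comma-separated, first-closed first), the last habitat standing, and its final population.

Closure order: Greywater, Dunmere, Fernhollow
Last habitat: Briarlake with 59 animals

Round 1: Briarlake=4 Dunmere=20 Fernhollow=10 Greywater=25 → close Greywater (overflow 17)
  25÷3 = 8 each, +1 to first 1
Round 2: Briarlake=13 Dunmere=28 Fernhollow=18 → close Dunmere (overflow 15)
  28÷2 = 14 each, +1 to first 0
Round 3: Briarlake=27 Fernhollow=32 → close Fernhollow (overflow 18)
  32÷1 = 32 each, +1 to first 0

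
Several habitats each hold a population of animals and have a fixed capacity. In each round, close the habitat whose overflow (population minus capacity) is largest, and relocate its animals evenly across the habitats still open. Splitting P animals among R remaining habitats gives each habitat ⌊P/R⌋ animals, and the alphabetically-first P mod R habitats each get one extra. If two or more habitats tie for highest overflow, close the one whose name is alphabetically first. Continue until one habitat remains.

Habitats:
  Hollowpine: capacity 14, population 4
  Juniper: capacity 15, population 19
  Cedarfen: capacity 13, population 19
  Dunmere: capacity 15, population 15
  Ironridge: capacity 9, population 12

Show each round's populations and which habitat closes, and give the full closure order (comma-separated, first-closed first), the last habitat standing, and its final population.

Round 1: Cedarfen=19 Dunmere=15 Hollowpine=4 Ironridge=12 Juniper=19 → close Cedarfen (overflow 6)
  19÷4 = 4 each, +1 to first 3
Round 2: Dunmere=20 Hollowpine=9 Ironridge=17 Juniper=23 → close Ironridge (overflow 8)
  17÷3 = 5 each, +1 to first 2
Round 3: Dunmere=26 Hollowpine=15 Juniper=28 → close Juniper (overflow 13)
  28÷2 = 14 each, +1 to first 0
Round 4: Dunmere=40 Hollowpine=29 → close Dunmere (overflow 25)
  40÷1 = 40 each, +1 to first 0

Closure order: Cedarfen, Ironridge, Juniper, Dunmere
Last habitat: Hollowpine with 69 animals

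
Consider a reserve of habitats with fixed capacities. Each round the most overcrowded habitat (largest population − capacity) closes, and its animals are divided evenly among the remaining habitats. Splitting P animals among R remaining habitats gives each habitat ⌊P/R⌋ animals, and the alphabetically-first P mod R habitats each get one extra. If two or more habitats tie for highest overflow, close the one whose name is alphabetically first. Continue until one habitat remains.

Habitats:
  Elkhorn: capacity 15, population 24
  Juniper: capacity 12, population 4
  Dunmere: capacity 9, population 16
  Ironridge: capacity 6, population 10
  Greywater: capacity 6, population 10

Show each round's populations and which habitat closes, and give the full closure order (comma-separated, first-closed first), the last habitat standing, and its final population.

Closure order: Elkhorn, Dunmere, Greywater, Ironridge
Last habitat: Juniper with 64 animals

Round 1: Dunmere=16 Elkhorn=24 Greywater=10 Ironridge=10 Juniper=4 → close Elkhorn (overflow 9)
  24÷4 = 6 each, +1 to first 0
Round 2: Dunmere=22 Greywater=16 Ironridge=16 Juniper=10 → close Dunmere (overflow 13)
  22÷3 = 7 each, +1 to first 1
Round 3: Greywater=24 Ironridge=23 Juniper=17 → close Greywater (overflow 18)
  24÷2 = 12 each, +1 to first 0
Round 4: Ironridge=35 Juniper=29 → close Ironridge (overflow 29)
  35÷1 = 35 each, +1 to first 0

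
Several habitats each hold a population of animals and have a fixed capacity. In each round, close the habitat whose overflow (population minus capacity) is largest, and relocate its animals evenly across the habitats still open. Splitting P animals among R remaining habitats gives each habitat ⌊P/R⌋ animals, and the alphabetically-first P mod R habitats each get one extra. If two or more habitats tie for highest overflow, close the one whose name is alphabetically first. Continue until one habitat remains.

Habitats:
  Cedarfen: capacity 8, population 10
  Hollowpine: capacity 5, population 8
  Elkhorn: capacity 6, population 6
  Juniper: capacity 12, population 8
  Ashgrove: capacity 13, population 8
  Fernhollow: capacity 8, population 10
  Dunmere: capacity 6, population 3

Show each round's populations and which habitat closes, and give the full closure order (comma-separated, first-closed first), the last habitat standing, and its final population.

Round 1: Ashgrove=8 Cedarfen=10 Dunmere=3 Elkhorn=6 Fernhollow=10 Hollowpine=8 Juniper=8 → close Hollowpine (overflow 3)
  8÷6 = 1 each, +1 to first 2
Round 2: Ashgrove=10 Cedarfen=12 Dunmere=4 Elkhorn=7 Fernhollow=11 Juniper=9 → close Cedarfen (overflow 4)
  12÷5 = 2 each, +1 to first 2
Round 3: Ashgrove=13 Dunmere=7 Elkhorn=9 Fernhollow=13 Juniper=11 → close Fernhollow (overflow 5)
  13÷4 = 3 each, +1 to first 1
Round 4: Ashgrove=17 Dunmere=10 Elkhorn=12 Juniper=14 → close Elkhorn (overflow 6)
  12÷3 = 4 each, +1 to first 0
Round 5: Ashgrove=21 Dunmere=14 Juniper=18 → close Ashgrove (overflow 8)
  21÷2 = 10 each, +1 to first 1
Round 6: Dunmere=25 Juniper=28 → close Dunmere (overflow 19)
  25÷1 = 25 each, +1 to first 0

Closure order: Hollowpine, Cedarfen, Fernhollow, Elkhorn, Ashgrove, Dunmere
Last habitat: Juniper with 53 animals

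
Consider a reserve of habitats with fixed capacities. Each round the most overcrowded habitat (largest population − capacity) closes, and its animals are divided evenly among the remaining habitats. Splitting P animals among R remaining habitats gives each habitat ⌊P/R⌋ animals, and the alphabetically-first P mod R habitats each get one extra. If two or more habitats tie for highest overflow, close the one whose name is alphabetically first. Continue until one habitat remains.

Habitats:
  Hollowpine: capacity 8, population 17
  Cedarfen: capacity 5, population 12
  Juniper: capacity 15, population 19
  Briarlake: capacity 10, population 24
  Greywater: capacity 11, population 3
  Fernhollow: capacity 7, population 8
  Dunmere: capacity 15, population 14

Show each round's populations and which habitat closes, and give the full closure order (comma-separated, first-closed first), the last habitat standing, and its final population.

Closure order: Briarlake, Hollowpine, Cedarfen, Juniper, Fernhollow, Dunmere
Last habitat: Greywater with 97 animals

Round 1: Briarlake=24 Cedarfen=12 Dunmere=14 Fernhollow=8 Greywater=3 Hollowpine=17 Juniper=19 → close Briarlake (overflow 14)
  24÷6 = 4 each, +1 to first 0
Round 2: Cedarfen=16 Dunmere=18 Fernhollow=12 Greywater=7 Hollowpine=21 Juniper=23 → close Hollowpine (overflow 13)
  21÷5 = 4 each, +1 to first 1
Round 3: Cedarfen=21 Dunmere=22 Fernhollow=16 Greywater=11 Juniper=27 → close Cedarfen (overflow 16)
  21÷4 = 5 each, +1 to first 1
Round 4: Dunmere=28 Fernhollow=21 Greywater=16 Juniper=32 → close Juniper (overflow 17)
  32÷3 = 10 each, +1 to first 2
Round 5: Dunmere=39 Fernhollow=32 Greywater=26 → close Fernhollow (overflow 25)
  32÷2 = 16 each, +1 to first 0
Round 6: Dunmere=55 Greywater=42 → close Dunmere (overflow 40)
  55÷1 = 55 each, +1 to first 0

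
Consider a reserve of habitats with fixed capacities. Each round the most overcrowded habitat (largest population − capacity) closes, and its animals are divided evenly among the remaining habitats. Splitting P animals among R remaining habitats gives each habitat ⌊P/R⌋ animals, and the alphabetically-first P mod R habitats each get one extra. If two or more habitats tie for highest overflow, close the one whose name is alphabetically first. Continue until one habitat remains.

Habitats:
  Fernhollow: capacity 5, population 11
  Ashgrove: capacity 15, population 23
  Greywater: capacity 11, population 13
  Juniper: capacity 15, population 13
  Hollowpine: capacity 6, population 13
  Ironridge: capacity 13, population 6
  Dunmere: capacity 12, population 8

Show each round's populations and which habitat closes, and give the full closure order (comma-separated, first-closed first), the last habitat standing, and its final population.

Round 1: Ashgrove=23 Dunmere=8 Fernhollow=11 Greywater=13 Hollowpine=13 Ironridge=6 Juniper=13 → close Ashgrove (overflow 8)
  23÷6 = 3 each, +1 to first 5
Round 2: Dunmere=12 Fernhollow=15 Greywater=17 Hollowpine=17 Ironridge=10 Juniper=16 → close Hollowpine (overflow 11)
  17÷5 = 3 each, +1 to first 2
Round 3: Dunmere=16 Fernhollow=19 Greywater=20 Ironridge=13 Juniper=19 → close Fernhollow (overflow 14)
  19÷4 = 4 each, +1 to first 3
Round 4: Dunmere=21 Greywater=25 Ironridge=18 Juniper=23 → close Greywater (overflow 14)
  25÷3 = 8 each, +1 to first 1
Round 5: Dunmere=30 Ironridge=26 Juniper=31 → close Dunmere (overflow 18)
  30÷2 = 15 each, +1 to first 0
Round 6: Ironridge=41 Juniper=46 → close Juniper (overflow 31)
  46÷1 = 46 each, +1 to first 0

Closure order: Ashgrove, Hollowpine, Fernhollow, Greywater, Dunmere, Juniper
Last habitat: Ironridge with 87 animals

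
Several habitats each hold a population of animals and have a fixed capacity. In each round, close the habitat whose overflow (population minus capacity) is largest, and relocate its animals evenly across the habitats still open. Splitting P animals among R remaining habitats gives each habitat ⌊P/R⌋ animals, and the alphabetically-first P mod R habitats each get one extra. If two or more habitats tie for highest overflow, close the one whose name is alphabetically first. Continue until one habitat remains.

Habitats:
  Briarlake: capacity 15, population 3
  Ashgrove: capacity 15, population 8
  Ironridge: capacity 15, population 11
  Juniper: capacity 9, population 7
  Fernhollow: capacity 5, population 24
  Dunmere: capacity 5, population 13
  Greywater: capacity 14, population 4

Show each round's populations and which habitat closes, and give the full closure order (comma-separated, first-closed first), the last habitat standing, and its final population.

Closure order: Fernhollow, Dunmere, Juniper, Ironridge, Ashgrove, Briarlake
Last habitat: Greywater with 70 animals

Round 1: Ashgrove=8 Briarlake=3 Dunmere=13 Fernhollow=24 Greywater=4 Ironridge=11 Juniper=7 → close Fernhollow (overflow 19)
  24÷6 = 4 each, +1 to first 0
Round 2: Ashgrove=12 Briarlake=7 Dunmere=17 Greywater=8 Ironridge=15 Juniper=11 → close Dunmere (overflow 12)
  17÷5 = 3 each, +1 to first 2
Round 3: Ashgrove=16 Briarlake=11 Greywater=11 Ironridge=18 Juniper=14 → close Juniper (overflow 5)
  14÷4 = 3 each, +1 to first 2
Round 4: Ashgrove=20 Briarlake=15 Greywater=14 Ironridge=21 → close Ironridge (overflow 6)
  21÷3 = 7 each, +1 to first 0
Round 5: Ashgrove=27 Briarlake=22 Greywater=21 → close Ashgrove (overflow 12)
  27÷2 = 13 each, +1 to first 1
Round 6: Briarlake=36 Greywater=34 → close Briarlake (overflow 21)
  36÷1 = 36 each, +1 to first 0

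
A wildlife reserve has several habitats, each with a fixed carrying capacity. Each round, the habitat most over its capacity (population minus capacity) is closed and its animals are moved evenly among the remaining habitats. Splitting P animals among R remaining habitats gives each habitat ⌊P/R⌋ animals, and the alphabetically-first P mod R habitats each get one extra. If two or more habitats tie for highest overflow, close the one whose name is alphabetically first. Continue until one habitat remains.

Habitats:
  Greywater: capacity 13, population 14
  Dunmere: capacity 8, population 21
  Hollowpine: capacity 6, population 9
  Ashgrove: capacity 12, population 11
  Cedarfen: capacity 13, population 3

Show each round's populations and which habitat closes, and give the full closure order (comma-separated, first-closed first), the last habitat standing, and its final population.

Round 1: Ashgrove=11 Cedarfen=3 Dunmere=21 Greywater=14 Hollowpine=9 → close Dunmere (overflow 13)
  21÷4 = 5 each, +1 to first 1
Round 2: Ashgrove=17 Cedarfen=8 Greywater=19 Hollowpine=14 → close Hollowpine (overflow 8)
  14÷3 = 4 each, +1 to first 2
Round 3: Ashgrove=22 Cedarfen=13 Greywater=23 → close Ashgrove (overflow 10)
  22÷2 = 11 each, +1 to first 0
Round 4: Cedarfen=24 Greywater=34 → close Greywater (overflow 21)
  34÷1 = 34 each, +1 to first 0

Closure order: Dunmere, Hollowpine, Ashgrove, Greywater
Last habitat: Cedarfen with 58 animals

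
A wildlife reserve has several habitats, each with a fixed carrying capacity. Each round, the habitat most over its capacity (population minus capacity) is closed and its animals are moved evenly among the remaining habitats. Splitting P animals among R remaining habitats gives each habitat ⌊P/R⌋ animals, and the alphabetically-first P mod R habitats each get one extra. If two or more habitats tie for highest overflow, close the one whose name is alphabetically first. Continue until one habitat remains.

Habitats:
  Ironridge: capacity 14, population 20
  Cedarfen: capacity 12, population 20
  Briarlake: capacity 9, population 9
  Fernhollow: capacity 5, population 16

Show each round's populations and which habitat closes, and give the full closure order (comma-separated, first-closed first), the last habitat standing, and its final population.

Closure order: Fernhollow, Cedarfen, Ironridge
Last habitat: Briarlake with 65 animals

Round 1: Briarlake=9 Cedarfen=20 Fernhollow=16 Ironridge=20 → close Fernhollow (overflow 11)
  16÷3 = 5 each, +1 to first 1
Round 2: Briarlake=15 Cedarfen=25 Ironridge=25 → close Cedarfen (overflow 13)
  25÷2 = 12 each, +1 to first 1
Round 3: Briarlake=28 Ironridge=37 → close Ironridge (overflow 23)
  37÷1 = 37 each, +1 to first 0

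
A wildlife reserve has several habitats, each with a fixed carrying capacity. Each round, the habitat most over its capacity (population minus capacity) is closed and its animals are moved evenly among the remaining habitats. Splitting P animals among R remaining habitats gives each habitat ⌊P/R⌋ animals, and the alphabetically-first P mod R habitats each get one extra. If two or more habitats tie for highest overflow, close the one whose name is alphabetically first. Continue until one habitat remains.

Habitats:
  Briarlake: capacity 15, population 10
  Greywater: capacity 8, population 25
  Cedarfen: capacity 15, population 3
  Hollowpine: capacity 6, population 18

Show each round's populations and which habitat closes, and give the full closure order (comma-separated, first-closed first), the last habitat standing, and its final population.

Round 1: Briarlake=10 Cedarfen=3 Greywater=25 Hollowpine=18 → close Greywater (overflow 17)
  25÷3 = 8 each, +1 to first 1
Round 2: Briarlake=19 Cedarfen=11 Hollowpine=26 → close Hollowpine (overflow 20)
  26÷2 = 13 each, +1 to first 0
Round 3: Briarlake=32 Cedarfen=24 → close Briarlake (overflow 17)
  32÷1 = 32 each, +1 to first 0

Closure order: Greywater, Hollowpine, Briarlake
Last habitat: Cedarfen with 56 animals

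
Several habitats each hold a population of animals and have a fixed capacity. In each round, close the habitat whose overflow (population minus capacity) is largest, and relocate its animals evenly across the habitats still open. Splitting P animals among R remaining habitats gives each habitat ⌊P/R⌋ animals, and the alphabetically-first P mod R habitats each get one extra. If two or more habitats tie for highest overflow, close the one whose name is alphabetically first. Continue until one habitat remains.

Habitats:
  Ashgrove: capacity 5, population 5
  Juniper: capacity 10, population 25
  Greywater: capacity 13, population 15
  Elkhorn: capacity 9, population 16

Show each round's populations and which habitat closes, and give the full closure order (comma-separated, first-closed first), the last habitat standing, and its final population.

Closure order: Juniper, Elkhorn, Greywater
Last habitat: Ashgrove with 61 animals

Round 1: Ashgrove=5 Elkhorn=16 Greywater=15 Juniper=25 → close Juniper (overflow 15)
  25÷3 = 8 each, +1 to first 1
Round 2: Ashgrove=14 Elkhorn=24 Greywater=23 → close Elkhorn (overflow 15)
  24÷2 = 12 each, +1 to first 0
Round 3: Ashgrove=26 Greywater=35 → close Greywater (overflow 22)
  35÷1 = 35 each, +1 to first 0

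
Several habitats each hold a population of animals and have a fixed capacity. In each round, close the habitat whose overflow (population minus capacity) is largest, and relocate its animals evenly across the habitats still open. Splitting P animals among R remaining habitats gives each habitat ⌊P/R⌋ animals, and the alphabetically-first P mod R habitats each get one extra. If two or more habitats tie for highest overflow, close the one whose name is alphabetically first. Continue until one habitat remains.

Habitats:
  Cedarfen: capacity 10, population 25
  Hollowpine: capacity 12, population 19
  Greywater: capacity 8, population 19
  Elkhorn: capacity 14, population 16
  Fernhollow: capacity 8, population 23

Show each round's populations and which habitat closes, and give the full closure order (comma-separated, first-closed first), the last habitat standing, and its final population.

Round 1: Cedarfen=25 Elkhorn=16 Fernhollow=23 Greywater=19 Hollowpine=19 → close Cedarfen (overflow 15)
  25÷4 = 6 each, +1 to first 1
Round 2: Elkhorn=23 Fernhollow=29 Greywater=25 Hollowpine=25 → close Fernhollow (overflow 21)
  29÷3 = 9 each, +1 to first 2
Round 3: Elkhorn=33 Greywater=35 Hollowpine=34 → close Greywater (overflow 27)
  35÷2 = 17 each, +1 to first 1
Round 4: Elkhorn=51 Hollowpine=51 → close Hollowpine (overflow 39)
  51÷1 = 51 each, +1 to first 0

Closure order: Cedarfen, Fernhollow, Greywater, Hollowpine
Last habitat: Elkhorn with 102 animals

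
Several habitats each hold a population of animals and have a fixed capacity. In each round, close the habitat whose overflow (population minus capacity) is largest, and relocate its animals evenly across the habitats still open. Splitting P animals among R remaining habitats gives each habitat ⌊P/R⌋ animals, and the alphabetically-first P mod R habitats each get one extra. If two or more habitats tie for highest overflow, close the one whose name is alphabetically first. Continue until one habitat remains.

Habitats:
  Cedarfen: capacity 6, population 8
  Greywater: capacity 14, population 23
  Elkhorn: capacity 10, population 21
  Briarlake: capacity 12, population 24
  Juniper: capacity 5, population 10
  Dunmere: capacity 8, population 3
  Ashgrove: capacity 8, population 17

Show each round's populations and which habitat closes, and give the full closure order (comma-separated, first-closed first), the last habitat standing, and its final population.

Closure order: Briarlake, Elkhorn, Ashgrove, Greywater, Juniper, Cedarfen
Last habitat: Dunmere with 106 animals

Round 1: Ashgrove=17 Briarlake=24 Cedarfen=8 Dunmere=3 Elkhorn=21 Greywater=23 Juniper=10 → close Briarlake (overflow 12)
  24÷6 = 4 each, +1 to first 0
Round 2: Ashgrove=21 Cedarfen=12 Dunmere=7 Elkhorn=25 Greywater=27 Juniper=14 → close Elkhorn (overflow 15)
  25÷5 = 5 each, +1 to first 0
Round 3: Ashgrove=26 Cedarfen=17 Dunmere=12 Greywater=32 Juniper=19 → close Ashgrove (overflow 18)
  26÷4 = 6 each, +1 to first 2
Round 4: Cedarfen=24 Dunmere=19 Greywater=38 Juniper=25 → close Greywater (overflow 24)
  38÷3 = 12 each, +1 to first 2
Round 5: Cedarfen=37 Dunmere=32 Juniper=37 → close Juniper (overflow 32)
  37÷2 = 18 each, +1 to first 1
Round 6: Cedarfen=56 Dunmere=50 → close Cedarfen (overflow 50)
  56÷1 = 56 each, +1 to first 0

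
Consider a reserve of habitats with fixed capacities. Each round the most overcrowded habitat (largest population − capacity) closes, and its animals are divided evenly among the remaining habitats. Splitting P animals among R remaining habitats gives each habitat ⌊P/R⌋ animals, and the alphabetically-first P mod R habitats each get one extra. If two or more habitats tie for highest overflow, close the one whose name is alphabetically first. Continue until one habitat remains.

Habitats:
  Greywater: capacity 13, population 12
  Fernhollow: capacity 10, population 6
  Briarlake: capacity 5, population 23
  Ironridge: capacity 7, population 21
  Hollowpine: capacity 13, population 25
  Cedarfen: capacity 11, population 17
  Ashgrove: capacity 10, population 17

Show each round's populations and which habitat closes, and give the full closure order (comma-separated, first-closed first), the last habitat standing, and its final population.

Closure order: Briarlake, Ironridge, Hollowpine, Ashgrove, Cedarfen, Greywater
Last habitat: Fernhollow with 121 animals

Round 1: Ashgrove=17 Briarlake=23 Cedarfen=17 Fernhollow=6 Greywater=12 Hollowpine=25 Ironridge=21 → close Briarlake (overflow 18)
  23÷6 = 3 each, +1 to first 5
Round 2: Ashgrove=21 Cedarfen=21 Fernhollow=10 Greywater=16 Hollowpine=29 Ironridge=24 → close Ironridge (overflow 17)
  24÷5 = 4 each, +1 to first 4
Round 3: Ashgrove=26 Cedarfen=26 Fernhollow=15 Greywater=21 Hollowpine=33 → close Hollowpine (overflow 20)
  33÷4 = 8 each, +1 to first 1
Round 4: Ashgrove=35 Cedarfen=34 Fernhollow=23 Greywater=29 → close Ashgrove (overflow 25)
  35÷3 = 11 each, +1 to first 2
Round 5: Cedarfen=46 Fernhollow=35 Greywater=40 → close Cedarfen (overflow 35)
  46÷2 = 23 each, +1 to first 0
Round 6: Fernhollow=58 Greywater=63 → close Greywater (overflow 50)
  63÷1 = 63 each, +1 to first 0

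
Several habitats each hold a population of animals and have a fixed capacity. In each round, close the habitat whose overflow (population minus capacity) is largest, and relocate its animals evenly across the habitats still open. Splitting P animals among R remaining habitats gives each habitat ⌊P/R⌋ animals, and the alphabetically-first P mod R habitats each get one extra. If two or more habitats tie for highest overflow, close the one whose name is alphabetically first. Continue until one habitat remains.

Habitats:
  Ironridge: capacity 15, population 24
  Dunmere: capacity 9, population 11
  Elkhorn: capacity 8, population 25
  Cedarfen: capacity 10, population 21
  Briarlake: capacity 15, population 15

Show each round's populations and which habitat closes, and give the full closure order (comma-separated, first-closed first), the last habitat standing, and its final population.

Round 1: Briarlake=15 Cedarfen=21 Dunmere=11 Elkhorn=25 Ironridge=24 → close Elkhorn (overflow 17)
  25÷4 = 6 each, +1 to first 1
Round 2: Briarlake=22 Cedarfen=27 Dunmere=17 Ironridge=30 → close Cedarfen (overflow 17)
  27÷3 = 9 each, +1 to first 0
Round 3: Briarlake=31 Dunmere=26 Ironridge=39 → close Ironridge (overflow 24)
  39÷2 = 19 each, +1 to first 1
Round 4: Briarlake=51 Dunmere=45 → close Briarlake (overflow 36)
  51÷1 = 51 each, +1 to first 0

Closure order: Elkhorn, Cedarfen, Ironridge, Briarlake
Last habitat: Dunmere with 96 animals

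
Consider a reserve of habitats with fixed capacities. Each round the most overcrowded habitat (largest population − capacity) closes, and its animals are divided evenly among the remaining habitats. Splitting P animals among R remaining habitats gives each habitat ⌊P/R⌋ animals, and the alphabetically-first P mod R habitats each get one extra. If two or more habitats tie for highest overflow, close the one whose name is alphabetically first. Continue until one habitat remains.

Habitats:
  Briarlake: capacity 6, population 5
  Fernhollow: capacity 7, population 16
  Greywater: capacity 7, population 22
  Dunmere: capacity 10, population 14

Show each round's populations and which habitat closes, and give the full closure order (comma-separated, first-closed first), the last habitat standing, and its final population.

Closure order: Greywater, Fernhollow, Dunmere
Last habitat: Briarlake with 57 animals

Round 1: Briarlake=5 Dunmere=14 Fernhollow=16 Greywater=22 → close Greywater (overflow 15)
  22÷3 = 7 each, +1 to first 1
Round 2: Briarlake=13 Dunmere=21 Fernhollow=23 → close Fernhollow (overflow 16)
  23÷2 = 11 each, +1 to first 1
Round 3: Briarlake=25 Dunmere=32 → close Dunmere (overflow 22)
  32÷1 = 32 each, +1 to first 0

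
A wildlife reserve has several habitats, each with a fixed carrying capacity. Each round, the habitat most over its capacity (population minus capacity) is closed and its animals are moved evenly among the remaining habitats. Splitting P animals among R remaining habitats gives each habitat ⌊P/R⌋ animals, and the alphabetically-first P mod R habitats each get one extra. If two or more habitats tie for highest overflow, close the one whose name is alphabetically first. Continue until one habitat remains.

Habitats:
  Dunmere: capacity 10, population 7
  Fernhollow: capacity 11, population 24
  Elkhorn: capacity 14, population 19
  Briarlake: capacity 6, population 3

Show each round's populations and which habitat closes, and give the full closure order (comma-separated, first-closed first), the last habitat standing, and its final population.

Round 1: Briarlake=3 Dunmere=7 Elkhorn=19 Fernhollow=24 → close Fernhollow (overflow 13)
  24÷3 = 8 each, +1 to first 0
Round 2: Briarlake=11 Dunmere=15 Elkhorn=27 → close Elkhorn (overflow 13)
  27÷2 = 13 each, +1 to first 1
Round 3: Briarlake=25 Dunmere=28 → close Briarlake (overflow 19)
  25÷1 = 25 each, +1 to first 0

Closure order: Fernhollow, Elkhorn, Briarlake
Last habitat: Dunmere with 53 animals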